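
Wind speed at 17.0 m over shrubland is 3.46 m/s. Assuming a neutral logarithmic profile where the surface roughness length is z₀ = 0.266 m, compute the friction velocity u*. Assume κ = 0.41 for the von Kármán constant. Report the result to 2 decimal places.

u* ≈ 0.34 m/s

Log law: V(z) = (u*/κ) · ln(z/z₀) ⇒ u* = κ · V / ln(z/z₀)
u* = 0.41 × 3.46 / ln(17.0/0.266) = 0.41 × 3.46 / 4.1575
   = 1.4186 / 4.1575 = 0.3412 m/s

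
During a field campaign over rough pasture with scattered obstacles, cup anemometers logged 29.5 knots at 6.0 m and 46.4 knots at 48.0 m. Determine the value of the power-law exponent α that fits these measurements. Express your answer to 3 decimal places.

α ≈ 0.218

Power law: V₂/V₁ = (z₂/z₁)^α ⇒ α = ln(V₂/V₁) / ln(z₂/z₁)
α = ln(46.4/29.5) / ln(48.0/6.0) = ln(1.5729) / ln(8.0000)
  = 0.45291 / 2.07944 = 0.21780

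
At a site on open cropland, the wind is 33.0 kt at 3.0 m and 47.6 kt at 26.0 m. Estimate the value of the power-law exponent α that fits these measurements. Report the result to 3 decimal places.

Power law: V₂/V₁ = (z₂/z₁)^α ⇒ α = ln(V₂/V₁) / ln(z₂/z₁)
α = ln(47.6/33.0) / ln(26.0/3.0) = ln(1.4424) / ln(8.6667)
  = 0.36633 / 2.15948 = 0.16964

α ≈ 0.170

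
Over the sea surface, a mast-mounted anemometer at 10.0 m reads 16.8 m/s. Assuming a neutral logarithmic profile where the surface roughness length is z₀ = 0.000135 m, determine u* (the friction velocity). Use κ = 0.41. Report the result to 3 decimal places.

Log law: V(z) = (u*/κ) · ln(z/z₀) ⇒ u* = κ · V / ln(z/z₀)
u* = 0.41 × 16.8 / ln(10.0/0.000135) = 0.41 × 16.8 / 11.2128
   = 6.8880 / 11.2128 = 0.6143 m/s

u* ≈ 0.614 m/s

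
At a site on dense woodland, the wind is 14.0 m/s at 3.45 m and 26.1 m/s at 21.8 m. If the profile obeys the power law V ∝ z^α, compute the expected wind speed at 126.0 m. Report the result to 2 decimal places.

First find α: α = ln(V₂/V₁)/ln(z₂/z₁) = ln(26.1/14.0)/ln(21.8/3.45) = 0.62288/1.84354 = 0.3379
Extrapolate from 21.8 m to 126.0 m: V₃ = 26.1 × (126.0/21.8)^0.3379 = 26.1 × 1.8090 = 47.2139 m/s

47.21 m/s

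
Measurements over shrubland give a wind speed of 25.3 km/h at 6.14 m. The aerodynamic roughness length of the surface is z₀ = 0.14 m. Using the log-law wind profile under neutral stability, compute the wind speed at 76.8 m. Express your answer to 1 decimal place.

Log law: V(z) ∝ ln(z/z₀), so V₂/V₁ = ln(z₂/z₀) / ln(z₁/z₀).
ln(76.8/0.14) = 6.3073, ln(6.14/0.14) = 3.7809
V₂ = 25.3 × 6.3073/3.7809 = 25.3 × 1.6682 = 42.2052 km/h

42.2 km/h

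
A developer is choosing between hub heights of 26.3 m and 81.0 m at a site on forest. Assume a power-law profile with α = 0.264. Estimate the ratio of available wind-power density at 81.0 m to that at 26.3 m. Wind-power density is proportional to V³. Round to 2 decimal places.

2.44

Speed ratio: V_B/V_A = (z_B/z_A)^α = (81.0/26.3)^0.264 = (3.0798)^0.264 = 1.34577
Power-density ratio: P_B/P_A = (V_B/V_A)³ = (1.34577)³ = 2.43733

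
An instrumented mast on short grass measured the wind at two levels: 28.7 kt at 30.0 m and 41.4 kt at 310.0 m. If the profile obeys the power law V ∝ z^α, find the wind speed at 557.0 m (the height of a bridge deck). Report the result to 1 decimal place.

First find α: α = ln(V₂/V₁)/ln(z₂/z₁) = ln(41.4/28.7)/ln(310.0/30.0) = 0.36638/2.33537 = 0.1569
Extrapolate from 310.0 m to 557.0 m: V₃ = 41.4 × (557.0/310.0)^0.1569 = 41.4 × 1.0963 = 45.3865 kt

45.4 kt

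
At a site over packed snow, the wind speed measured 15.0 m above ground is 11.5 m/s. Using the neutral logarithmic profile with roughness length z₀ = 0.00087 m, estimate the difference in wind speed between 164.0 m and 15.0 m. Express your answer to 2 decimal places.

2.82 m/s

Log law: V₂ = V₁ · ln(z₂/z₀)/ln(z₁/z₀) = 11.5 × 12.1469/9.7551 = 14.3197 m/s
ΔV = 14.3197 − 11.5 = 2.8197 m/s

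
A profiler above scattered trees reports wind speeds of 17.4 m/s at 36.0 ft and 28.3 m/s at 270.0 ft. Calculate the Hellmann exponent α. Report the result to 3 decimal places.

α ≈ 0.241

Power law: V₂/V₁ = (z₂/z₁)^α ⇒ α = ln(V₂/V₁) / ln(z₂/z₁)
α = ln(28.3/17.4) / ln(270.0/36.0) = ln(1.6264) / ln(7.5000)
  = 0.48639 / 2.01490 = 0.24140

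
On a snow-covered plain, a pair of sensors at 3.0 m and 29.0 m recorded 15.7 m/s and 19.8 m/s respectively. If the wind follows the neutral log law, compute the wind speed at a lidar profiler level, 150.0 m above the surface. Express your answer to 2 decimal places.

Log law: V ∝ ln(z/z₀). From the pair, with r = V₁/V₂ = 0.79293,
ln z₀ = (ln z₁ − r·ln z₂)/(1 − r) = (1.0986 − 0.79293×3.3673)/0.20707 = -7.5888 → z₀ = 0.0005061 m
V₃ = V₁ · ln(z₃/z₀)/ln(z₁/z₀) = 15.7 × 12.5994/8.6874 = 22.7699 m/s

22.77 m/s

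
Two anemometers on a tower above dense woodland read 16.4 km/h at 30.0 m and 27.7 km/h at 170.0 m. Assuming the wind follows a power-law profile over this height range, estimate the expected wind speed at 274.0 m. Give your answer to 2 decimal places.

First find α: α = ln(V₂/V₁)/ln(z₂/z₁) = ln(27.7/16.4)/ln(170.0/30.0) = 0.52415/1.73460 = 0.3022
Extrapolate from 170.0 m to 274.0 m: V₃ = 27.7 × (274.0/170.0)^0.3022 = 27.7 × 1.1552 = 31.9979 km/h

32.00 km/h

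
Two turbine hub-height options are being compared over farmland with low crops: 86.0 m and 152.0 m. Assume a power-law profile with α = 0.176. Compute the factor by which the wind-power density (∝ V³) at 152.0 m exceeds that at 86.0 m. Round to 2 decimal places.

1.35

Speed ratio: V_B/V_A = (z_B/z_A)^α = (152.0/86.0)^0.176 = (1.7674)^0.176 = 1.10543
Power-density ratio: P_B/P_A = (V_B/V_A)³ = (1.10543)³ = 1.35082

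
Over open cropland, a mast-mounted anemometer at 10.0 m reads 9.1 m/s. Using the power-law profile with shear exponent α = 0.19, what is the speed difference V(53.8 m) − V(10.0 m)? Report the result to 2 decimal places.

3.43 m/s

Power law: V₂ = V₁ · (z₂/z₁)^α = 9.1 × (5.3800)^0.19 = 12.5282 m/s
ΔV = 12.5282 − 9.1 = 3.4282 m/s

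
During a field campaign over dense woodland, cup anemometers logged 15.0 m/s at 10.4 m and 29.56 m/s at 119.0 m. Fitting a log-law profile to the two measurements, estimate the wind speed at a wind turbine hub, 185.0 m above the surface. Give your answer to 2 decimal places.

Log law: V ∝ ln(z/z₀). From the pair, with r = V₁/V₂ = 0.50744,
ln z₀ = (ln z₁ − r·ln z₂)/(1 − r) = (2.3418 − 0.50744×4.7791)/0.49256 = -0.1692 → z₀ = 0.8444 m
V₃ = V₁ · ln(z₃/z₀)/ln(z₁/z₀) = 15.0 × 5.3895/2.5110 = 32.1958 m/s

32.20 m/s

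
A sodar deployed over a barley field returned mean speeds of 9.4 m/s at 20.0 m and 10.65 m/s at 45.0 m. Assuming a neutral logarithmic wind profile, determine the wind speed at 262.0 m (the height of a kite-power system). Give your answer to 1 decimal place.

13.4 m/s

Log law: V ∝ ln(z/z₀). From the pair, with r = V₁/V₂ = 0.88263,
ln z₀ = (ln z₁ − r·ln z₂)/(1 − r) = (2.9957 − 0.88263×3.8067)/0.11737 = -3.1025 → z₀ = 0.04494 m
V₃ = V₁ · ln(z₃/z₀)/ln(z₁/z₀) = 9.4 × 8.6708/6.0982 = 13.3655 m/s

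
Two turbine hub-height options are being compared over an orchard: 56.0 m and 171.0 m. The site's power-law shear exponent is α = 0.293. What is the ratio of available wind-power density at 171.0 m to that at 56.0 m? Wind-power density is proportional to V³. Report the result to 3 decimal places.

Speed ratio: V_B/V_A = (z_B/z_A)^α = (171.0/56.0)^0.293 = (3.0536)^0.293 = 1.38691
Power-density ratio: P_B/P_A = (V_B/V_A)³ = (1.38691)³ = 2.66776

2.668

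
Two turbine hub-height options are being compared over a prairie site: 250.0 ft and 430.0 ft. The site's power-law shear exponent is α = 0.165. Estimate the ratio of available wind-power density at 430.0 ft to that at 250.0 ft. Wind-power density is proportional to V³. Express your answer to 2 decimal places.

Speed ratio: V_B/V_A = (z_B/z_A)^α = (430.0/250.0)^0.165 = (1.7200)^0.165 = 1.09361
Power-density ratio: P_B/P_A = (V_B/V_A)³ = (1.09361)³ = 1.30794

1.31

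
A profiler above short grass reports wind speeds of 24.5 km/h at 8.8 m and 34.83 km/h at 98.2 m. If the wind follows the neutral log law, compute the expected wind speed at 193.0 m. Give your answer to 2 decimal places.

37.72 km/h

Log law: V ∝ ln(z/z₀). From the pair, with r = V₁/V₂ = 0.70342,
ln z₀ = (ln z₁ − r·ln z₂)/(1 − r) = (2.1748 − 0.70342×4.5870)/0.29658 = -3.5465 → z₀ = 0.02883 m
V₃ = V₁ · ln(z₃/z₀)/ln(z₁/z₀) = 24.5 × 8.8092/5.7212 = 37.7235 km/h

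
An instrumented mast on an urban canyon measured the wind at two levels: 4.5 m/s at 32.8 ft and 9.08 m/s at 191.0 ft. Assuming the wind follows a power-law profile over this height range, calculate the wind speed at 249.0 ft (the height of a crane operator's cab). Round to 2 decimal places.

First find α: α = ln(V₂/V₁)/ln(z₂/z₁) = ln(9.08/4.5)/ln(191.0/32.8) = 0.70200/1.76184 = 0.3984
Extrapolate from 191.0 ft to 249.0 ft: V₃ = 9.08 × (249.0/191.0)^0.3984 = 9.08 × 1.1114 = 10.0919 m/s

10.09 m/s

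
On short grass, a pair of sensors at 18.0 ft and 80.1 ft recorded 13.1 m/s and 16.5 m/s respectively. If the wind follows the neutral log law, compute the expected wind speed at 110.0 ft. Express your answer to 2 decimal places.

Log law: V ∝ ln(z/z₀). From the pair, with r = V₁/V₂ = 0.79394,
ln z₀ = (ln z₁ − r·ln z₂)/(1 − r) = (2.8904 − 0.79394×4.3833)/0.20606 = -2.8617 → z₀ = 0.05717 ft
V₃ = V₁ · ln(z₃/z₀)/ln(z₁/z₀) = 13.1 × 7.5622/5.7521 = 17.2224 m/s

17.22 m/s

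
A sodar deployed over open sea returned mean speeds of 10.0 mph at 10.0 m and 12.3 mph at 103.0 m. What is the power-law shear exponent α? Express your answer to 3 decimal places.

Power law: V₂/V₁ = (z₂/z₁)^α ⇒ α = ln(V₂/V₁) / ln(z₂/z₁)
α = ln(12.3/10.0) / ln(103.0/10.0) = ln(1.2300) / ln(10.3000)
  = 0.20701 / 2.33214 = 0.08877

α ≈ 0.089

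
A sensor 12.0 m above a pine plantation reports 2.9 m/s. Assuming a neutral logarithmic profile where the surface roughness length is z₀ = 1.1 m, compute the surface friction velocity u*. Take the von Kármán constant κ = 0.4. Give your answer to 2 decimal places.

Log law: V(z) = (u*/κ) · ln(z/z₀) ⇒ u* = κ · V / ln(z/z₀)
u* = 0.4 × 2.9 / ln(12.0/1.1) = 0.4 × 2.9 / 2.3896
   = 1.1600 / 2.3896 = 0.4854 m/s

u* ≈ 0.49 m/s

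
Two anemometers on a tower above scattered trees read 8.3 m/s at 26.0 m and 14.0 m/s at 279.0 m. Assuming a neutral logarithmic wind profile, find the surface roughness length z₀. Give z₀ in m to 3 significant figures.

Log law: V(z) ∝ ln(z/z₀). With r = V₁/V₂ = 8.3/14.0 = 0.59286,
r · ln(z₂/z₀) = ln(z₁/z₀) ⇒ ln z₀ = (ln z₁ − r·ln z₂)/(1 − r)
ln z₀ = (3.25810 − 0.59286×5.63121) / 0.40714 = -0.1975
z₀ = exp(-0.1975) = 0.8208 m

z₀ ≈ 0.821 m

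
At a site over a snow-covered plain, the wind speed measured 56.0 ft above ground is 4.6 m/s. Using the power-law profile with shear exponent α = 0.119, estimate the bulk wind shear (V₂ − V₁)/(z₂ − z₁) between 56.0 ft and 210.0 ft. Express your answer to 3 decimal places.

0.005 m/s/ft

Power law: V₂ = V₁ · (z₂/z₁)^α = 4.6 × (3.7500)^0.119 = 5.3835 m/s
ΔV/Δz = (5.3835 − 4.6)/(210.0 − 56.0) = 0.7835/154.0000 = 0.00509 m/s/ft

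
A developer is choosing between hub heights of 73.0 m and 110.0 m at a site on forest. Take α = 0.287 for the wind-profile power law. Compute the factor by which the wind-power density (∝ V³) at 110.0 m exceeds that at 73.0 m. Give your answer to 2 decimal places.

Speed ratio: V_B/V_A = (z_B/z_A)^α = (110.0/73.0)^0.287 = (1.5068)^0.287 = 1.12488
Power-density ratio: P_B/P_A = (V_B/V_A)³ = (1.12488)³ = 1.42337

1.42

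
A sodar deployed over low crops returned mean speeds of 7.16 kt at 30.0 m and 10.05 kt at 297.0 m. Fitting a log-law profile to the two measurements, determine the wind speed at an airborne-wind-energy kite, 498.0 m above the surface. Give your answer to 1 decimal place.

Log law: V ∝ ln(z/z₀). From the pair, with r = V₁/V₂ = 0.71244,
ln z₀ = (ln z₁ − r·ln z₂)/(1 − r) = (3.4012 − 0.71244×5.6937)/0.28756 = -2.2786 → z₀ = 0.1024 m
V₃ = V₁ · ln(z₃/z₀)/ln(z₁/z₀) = 7.16 × 8.4892/5.6798 = 10.7016 kt

10.7 kt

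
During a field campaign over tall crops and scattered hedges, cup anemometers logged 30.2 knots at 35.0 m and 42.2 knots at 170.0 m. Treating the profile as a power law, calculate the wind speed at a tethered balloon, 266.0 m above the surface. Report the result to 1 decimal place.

First find α: α = ln(V₂/V₁)/ln(z₂/z₁) = ln(42.2/30.2)/ln(170.0/35.0) = 0.33458/1.58045 = 0.2117
Extrapolate from 170.0 m to 266.0 m: V₃ = 42.2 × (266.0/170.0)^0.2117 = 42.2 × 1.0994 = 46.3952 knots

46.4 knots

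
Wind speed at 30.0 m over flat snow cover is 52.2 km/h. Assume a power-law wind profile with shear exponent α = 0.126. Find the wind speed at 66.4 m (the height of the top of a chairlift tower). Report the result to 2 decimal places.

57.70 km/h

Power-law profile: V₂ = V₁ · (z₂/z₁)^α
V₂ = 52.2 × (66.4/30.0)^0.126 = 52.2 × (2.2133)^0.126
    = 52.2 × 1.1053 = 57.6961 km/h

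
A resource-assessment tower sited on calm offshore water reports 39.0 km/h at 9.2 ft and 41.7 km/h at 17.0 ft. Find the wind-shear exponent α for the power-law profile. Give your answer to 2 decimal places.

α ≈ 0.11

Power law: V₂/V₁ = (z₂/z₁)^α ⇒ α = ln(V₂/V₁) / ln(z₂/z₁)
α = ln(41.7/39.0) / ln(17.0/9.2) = ln(1.0692) / ln(1.8478)
  = 0.06694 / 0.61401 = 0.10902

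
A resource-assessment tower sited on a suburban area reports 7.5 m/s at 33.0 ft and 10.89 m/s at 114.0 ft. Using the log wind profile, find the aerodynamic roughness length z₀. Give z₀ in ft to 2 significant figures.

Log law: V(z) ∝ ln(z/z₀). With r = V₁/V₂ = 7.5/10.89 = 0.68871,
r · ln(z₂/z₀) = ln(z₁/z₀) ⇒ ln z₀ = (ln z₁ − r·ln z₂)/(1 − r)
ln z₀ = (3.49651 − 0.68871×4.73620) / 0.31129 = 0.7538
z₀ = exp(0.7538) = 2.125 ft

z₀ ≈ 2.1 ft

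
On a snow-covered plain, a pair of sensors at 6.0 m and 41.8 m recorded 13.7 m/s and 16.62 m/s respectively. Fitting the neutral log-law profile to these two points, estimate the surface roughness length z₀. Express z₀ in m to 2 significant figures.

Log law: V(z) ∝ ln(z/z₀). With r = V₁/V₂ = 13.7/16.62 = 0.82431,
r · ln(z₂/z₀) = ln(z₁/z₀) ⇒ ln z₀ = (ln z₁ − r·ln z₂)/(1 − r)
ln z₀ = (1.79176 − 0.82431×3.73290) / 0.17569 = -7.3156
z₀ = exp(-7.3156) = 0.0006651 m

z₀ ≈ 0.00067 m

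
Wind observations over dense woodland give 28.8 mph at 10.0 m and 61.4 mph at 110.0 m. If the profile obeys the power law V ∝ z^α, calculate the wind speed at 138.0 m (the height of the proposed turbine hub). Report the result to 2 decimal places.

65.96 mph

First find α: α = ln(V₂/V₁)/ln(z₂/z₁) = ln(61.4/28.8)/ln(110.0/10.0) = 0.75703/2.39790 = 0.3157
Extrapolate from 110.0 m to 138.0 m: V₃ = 61.4 × (138.0/110.0)^0.3157 = 61.4 × 1.0742 = 65.9571 mph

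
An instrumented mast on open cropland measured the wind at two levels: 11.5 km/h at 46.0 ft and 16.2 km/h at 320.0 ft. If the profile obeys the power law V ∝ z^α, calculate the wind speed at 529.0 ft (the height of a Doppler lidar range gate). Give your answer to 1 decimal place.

First find α: α = ln(V₂/V₁)/ln(z₂/z₁) = ln(16.2/11.5)/ln(320.0/46.0) = 0.34266/1.93968 = 0.1767
Extrapolate from 320.0 ft to 529.0 ft: V₃ = 16.2 × (529.0/320.0)^0.1767 = 16.2 × 1.0929 = 17.7044 km/h

17.7 km/h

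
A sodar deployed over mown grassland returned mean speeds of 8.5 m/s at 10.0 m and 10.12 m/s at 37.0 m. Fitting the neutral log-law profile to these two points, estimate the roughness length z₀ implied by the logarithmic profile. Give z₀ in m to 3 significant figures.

Log law: V(z) ∝ ln(z/z₀). With r = V₁/V₂ = 8.5/10.12 = 0.83992,
r · ln(z₂/z₀) = ln(z₁/z₀) ⇒ ln z₀ = (ln z₁ − r·ln z₂)/(1 − r)
ln z₀ = (2.30259 − 0.83992×3.61092) / 0.16008 = -4.5621
z₀ = exp(-4.5621) = 0.01044 m

z₀ ≈ 0.0104 m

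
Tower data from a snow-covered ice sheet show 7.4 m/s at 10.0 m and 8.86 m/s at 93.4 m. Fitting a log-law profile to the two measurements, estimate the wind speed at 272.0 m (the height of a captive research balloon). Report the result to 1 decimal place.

9.6 m/s

Log law: V ∝ ln(z/z₀). From the pair, with r = V₁/V₂ = 0.83521,
ln z₀ = (ln z₁ − r·ln z₂)/(1 − r) = (2.3026 − 0.83521×4.5369)/0.16479 = -9.0220 → z₀ = 0.0001207 m
V₃ = V₁ · ln(z₃/z₀)/ln(z₁/z₀) = 7.4 × 14.6278/11.3246 = 9.5585 m/s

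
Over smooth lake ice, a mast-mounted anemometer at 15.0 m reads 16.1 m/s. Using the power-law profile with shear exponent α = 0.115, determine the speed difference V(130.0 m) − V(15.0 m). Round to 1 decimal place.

Power law: V₂ = V₁ · (z₂/z₁)^α = 16.1 × (8.6667)^0.115 = 20.6385 m/s
ΔV = 20.6385 − 16.1 = 4.5385 m/s

4.5 m/s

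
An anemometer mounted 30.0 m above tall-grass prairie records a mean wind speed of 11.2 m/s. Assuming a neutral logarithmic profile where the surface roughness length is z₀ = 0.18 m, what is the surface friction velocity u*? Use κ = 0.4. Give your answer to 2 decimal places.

Log law: V(z) = (u*/κ) · ln(z/z₀) ⇒ u* = κ · V / ln(z/z₀)
u* = 0.4 × 11.2 / ln(30.0/0.18) = 0.4 × 11.2 / 5.1160
   = 4.4800 / 5.1160 = 0.8757 m/s

u* ≈ 0.88 m/s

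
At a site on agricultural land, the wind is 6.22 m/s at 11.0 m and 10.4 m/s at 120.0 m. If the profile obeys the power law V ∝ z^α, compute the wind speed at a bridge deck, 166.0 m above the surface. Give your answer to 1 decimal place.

First find α: α = ln(V₂/V₁)/ln(z₂/z₁) = ln(10.4/6.22)/ln(120.0/11.0) = 0.51404/2.38960 = 0.2151
Extrapolate from 120.0 m to 166.0 m: V₃ = 10.4 × (166.0/120.0)^0.2151 = 10.4 × 1.0723 = 11.1519 m/s

11.2 m/s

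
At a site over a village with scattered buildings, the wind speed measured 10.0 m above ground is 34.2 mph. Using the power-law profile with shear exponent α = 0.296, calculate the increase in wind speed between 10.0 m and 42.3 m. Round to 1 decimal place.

18.2 mph

Power law: V₂ = V₁ · (z₂/z₁)^α = 34.2 × (4.2300)^0.296 = 52.4110 mph
ΔV = 52.4110 − 34.2 = 18.2110 mph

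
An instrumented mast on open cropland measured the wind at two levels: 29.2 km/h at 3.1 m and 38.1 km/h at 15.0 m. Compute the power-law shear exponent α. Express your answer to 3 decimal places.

α ≈ 0.169

Power law: V₂/V₁ = (z₂/z₁)^α ⇒ α = ln(V₂/V₁) / ln(z₂/z₁)
α = ln(38.1/29.2) / ln(15.0/3.1) = ln(1.3048) / ln(4.8387)
  = 0.26605 / 1.57665 = 0.16874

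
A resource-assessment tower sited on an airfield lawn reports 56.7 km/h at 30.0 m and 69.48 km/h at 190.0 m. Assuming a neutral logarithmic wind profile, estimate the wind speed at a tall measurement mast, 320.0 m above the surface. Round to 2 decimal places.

Log law: V ∝ ln(z/z₀). From the pair, with r = V₁/V₂ = 0.81606,
ln z₀ = (ln z₁ − r·ln z₂)/(1 − r) = (3.4012 − 0.81606×5.2470)/0.18394 = -4.7880 → z₀ = 0.008329 m
V₃ = V₁ · ln(z₃/z₀)/ln(z₁/z₀) = 56.7 × 10.5564/8.1892 = 73.0893 km/h

73.09 km/h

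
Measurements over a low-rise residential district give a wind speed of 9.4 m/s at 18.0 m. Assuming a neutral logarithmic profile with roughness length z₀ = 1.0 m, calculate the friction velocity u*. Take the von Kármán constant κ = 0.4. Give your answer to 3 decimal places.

Log law: V(z) = (u*/κ) · ln(z/z₀) ⇒ u* = κ · V / ln(z/z₀)
u* = 0.4 × 9.4 / ln(18.0/1.0) = 0.4 × 9.4 / 2.8904
   = 3.7600 / 2.8904 = 1.3009 m/s

u* ≈ 1.301 m/s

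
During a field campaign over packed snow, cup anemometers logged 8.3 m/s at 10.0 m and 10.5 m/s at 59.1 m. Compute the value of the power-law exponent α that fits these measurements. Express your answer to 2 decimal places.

α ≈ 0.13

Power law: V₂/V₁ = (z₂/z₁)^α ⇒ α = ln(V₂/V₁) / ln(z₂/z₁)
α = ln(10.5/8.3) / ln(59.1/10.0) = ln(1.2651) / ln(5.9100)
  = 0.23512 / 1.77665 = 0.13234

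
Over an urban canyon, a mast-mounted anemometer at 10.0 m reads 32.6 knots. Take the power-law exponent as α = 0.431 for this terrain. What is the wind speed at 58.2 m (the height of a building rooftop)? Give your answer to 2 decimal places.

69.65 knots

Power-law profile: V₂ = V₁ · (z₂/z₁)^α
V₂ = 32.6 × (58.2/10.0)^0.431 = 32.6 × (5.8200)^0.431
    = 32.6 × 2.1364 = 69.6465 knots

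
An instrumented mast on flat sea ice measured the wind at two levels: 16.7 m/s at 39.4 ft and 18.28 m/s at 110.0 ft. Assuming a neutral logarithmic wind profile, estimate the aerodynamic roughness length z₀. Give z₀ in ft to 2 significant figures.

z₀ ≈ 0.00076 ft

Log law: V(z) ∝ ln(z/z₀). With r = V₁/V₂ = 16.7/18.28 = 0.91357,
r · ln(z₂/z₀) = ln(z₁/z₀) ⇒ ln z₀ = (ln z₁ − r·ln z₂)/(1 − r)
ln z₀ = (3.67377 − 0.91357×4.70048) / 0.08643 = -7.1782
z₀ = exp(-7.1782) = 0.0007630 ft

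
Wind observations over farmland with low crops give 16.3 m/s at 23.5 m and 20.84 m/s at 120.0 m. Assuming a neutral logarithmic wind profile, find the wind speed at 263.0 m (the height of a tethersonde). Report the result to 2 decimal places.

23.02 m/s

Log law: V ∝ ln(z/z₀). From the pair, with r = V₁/V₂ = 0.78215,
ln z₀ = (ln z₁ − r·ln z₂)/(1 − r) = (3.1570 − 0.78215×4.7875)/0.21785 = -2.6970 → z₀ = 0.06741 m
V₃ = V₁ · ln(z₃/z₀)/ln(z₁/z₀) = 16.3 × 8.2691/5.8540 = 23.0248 m/s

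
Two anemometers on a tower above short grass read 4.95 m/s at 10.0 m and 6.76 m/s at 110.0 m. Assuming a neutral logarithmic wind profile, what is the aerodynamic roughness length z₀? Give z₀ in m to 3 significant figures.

Log law: V(z) ∝ ln(z/z₀). With r = V₁/V₂ = 4.95/6.76 = 0.73225,
r · ln(z₂/z₀) = ln(z₁/z₀) ⇒ ln z₀ = (ln z₁ − r·ln z₂)/(1 − r)
ln z₀ = (2.30259 − 0.73225×4.70048) / 0.26775 = -4.2552
z₀ = exp(-4.2552) = 0.01419 m

z₀ ≈ 0.0142 m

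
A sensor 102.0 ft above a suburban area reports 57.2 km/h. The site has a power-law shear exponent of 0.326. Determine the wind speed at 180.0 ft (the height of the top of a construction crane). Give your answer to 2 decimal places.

Power-law profile: V₂ = V₁ · (z₂/z₁)^α
V₂ = 57.2 × (180.0/102.0)^0.326 = 57.2 × (1.7647)^0.326
    = 57.2 × 1.2034 = 68.8353 km/h

68.84 km/h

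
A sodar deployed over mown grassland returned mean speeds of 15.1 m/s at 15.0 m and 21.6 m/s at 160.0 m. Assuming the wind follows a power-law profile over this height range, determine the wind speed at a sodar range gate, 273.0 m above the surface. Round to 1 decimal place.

First find α: α = ln(V₂/V₁)/ln(z₂/z₁) = ln(21.6/15.1)/ln(160.0/15.0) = 0.35800/2.36712 = 0.1512
Extrapolate from 160.0 m to 273.0 m: V₃ = 21.6 × (273.0/160.0)^0.1512 = 21.6 × 1.0842 = 23.4179 m/s

23.4 m/s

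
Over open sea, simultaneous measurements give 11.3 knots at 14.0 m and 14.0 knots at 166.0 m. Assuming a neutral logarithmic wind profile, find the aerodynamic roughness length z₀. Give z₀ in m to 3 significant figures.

z₀ ≈ 0.000448 m

Log law: V(z) ∝ ln(z/z₀). With r = V₁/V₂ = 11.3/14.0 = 0.80714,
r · ln(z₂/z₀) = ln(z₁/z₀) ⇒ ln z₀ = (ln z₁ − r·ln z₂)/(1 − r)
ln z₀ = (2.63906 − 0.80714×5.11199) / 0.19286 = -7.7106
z₀ = exp(-7.7106) = 0.0004480 m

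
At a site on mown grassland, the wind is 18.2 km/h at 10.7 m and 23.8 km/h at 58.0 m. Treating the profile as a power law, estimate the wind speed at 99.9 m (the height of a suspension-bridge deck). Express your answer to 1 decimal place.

First find α: α = ln(V₂/V₁)/ln(z₂/z₁) = ln(23.8/18.2)/ln(58.0/10.7) = 0.26826/1.69020 = 0.1587
Extrapolate from 58.0 m to 99.9 m: V₃ = 23.8 × (99.9/58.0)^0.1587 = 23.8 × 1.0901 = 25.9451 km/h

25.9 km/h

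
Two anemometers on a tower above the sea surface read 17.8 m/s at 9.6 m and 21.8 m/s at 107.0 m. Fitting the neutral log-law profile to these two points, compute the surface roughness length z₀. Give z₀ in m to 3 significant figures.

z₀ ≈ 0.000210 m

Log law: V(z) ∝ ln(z/z₀). With r = V₁/V₂ = 17.8/21.8 = 0.81651,
r · ln(z₂/z₀) = ln(z₁/z₀) ⇒ ln z₀ = (ln z₁ − r·ln z₂)/(1 − r)
ln z₀ = (2.26176 − 0.81651×4.67283) / 0.18349 = -8.4675
z₀ = exp(-8.4675) = 0.0002102 m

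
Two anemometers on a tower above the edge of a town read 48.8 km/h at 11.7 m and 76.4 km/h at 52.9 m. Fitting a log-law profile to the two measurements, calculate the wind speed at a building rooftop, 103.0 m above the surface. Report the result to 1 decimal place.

88.6 km/h

Log law: V ∝ ln(z/z₀). From the pair, with r = V₁/V₂ = 0.63874,
ln z₀ = (ln z₁ − r·ln z₂)/(1 − r) = (2.4596 − 0.63874×3.9684)/0.36126 = -0.2082 → z₀ = 0.8121 m
V₃ = V₁ · ln(z₃/z₀)/ln(z₁/z₀) = 48.8 × 4.8429/2.6678 = 88.5888 km/h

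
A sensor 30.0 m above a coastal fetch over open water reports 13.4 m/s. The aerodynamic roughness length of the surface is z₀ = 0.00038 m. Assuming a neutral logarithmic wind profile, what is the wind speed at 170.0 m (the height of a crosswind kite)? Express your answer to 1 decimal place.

15.5 m/s

Log law: V(z) ∝ ln(z/z₀), so V₂/V₁ = ln(z₂/z₀) / ln(z₁/z₀).
ln(170.0/0.00038) = 13.0111, ln(30.0/0.00038) = 11.2765
V₂ = 13.4 × 13.0111/11.2765 = 13.4 × 1.1538 = 15.4612 m/s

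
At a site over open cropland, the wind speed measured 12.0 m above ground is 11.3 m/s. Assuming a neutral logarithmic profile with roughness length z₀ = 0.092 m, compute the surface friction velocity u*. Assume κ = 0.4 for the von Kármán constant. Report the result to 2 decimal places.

Log law: V(z) = (u*/κ) · ln(z/z₀) ⇒ u* = κ · V / ln(z/z₀)
u* = 0.4 × 11.3 / ln(12.0/0.092) = 0.4 × 11.3 / 4.8709
   = 4.5200 / 4.8709 = 0.9280 m/s

u* ≈ 0.93 m/s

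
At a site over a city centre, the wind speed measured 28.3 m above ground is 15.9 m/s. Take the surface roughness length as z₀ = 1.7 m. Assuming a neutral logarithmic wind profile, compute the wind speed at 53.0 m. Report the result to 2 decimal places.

Log law: V(z) ∝ ln(z/z₀), so V₂/V₁ = ln(z₂/z₀) / ln(z₁/z₀).
ln(53.0/1.7) = 3.4397, ln(28.3/1.7) = 2.8122
V₂ = 15.9 × 3.4397/2.8122 = 15.9 × 1.2231 = 19.4474 m/s

19.45 m/s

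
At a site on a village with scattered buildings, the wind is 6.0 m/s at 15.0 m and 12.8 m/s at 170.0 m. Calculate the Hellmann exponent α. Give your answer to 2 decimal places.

α ≈ 0.31

Power law: V₂/V₁ = (z₂/z₁)^α ⇒ α = ln(V₂/V₁) / ln(z₂/z₁)
α = ln(12.8/6.0) / ln(170.0/15.0) = ln(2.1333) / ln(11.3333)
  = 0.75769 / 2.42775 = 0.31209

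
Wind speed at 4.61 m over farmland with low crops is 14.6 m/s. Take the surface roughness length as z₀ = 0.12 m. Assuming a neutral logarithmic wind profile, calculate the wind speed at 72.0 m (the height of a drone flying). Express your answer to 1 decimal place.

Log law: V(z) ∝ ln(z/z₀), so V₂/V₁ = ln(z₂/z₀) / ln(z₁/z₀).
ln(72.0/0.12) = 6.3969, ln(4.61/0.12) = 3.6485
V₂ = 14.6 × 6.3969/3.6485 = 14.6 × 1.7533 = 25.5983 m/s

25.6 m/s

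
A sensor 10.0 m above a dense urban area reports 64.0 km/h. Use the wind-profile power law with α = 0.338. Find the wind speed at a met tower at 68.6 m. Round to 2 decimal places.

Power-law profile: V₂ = V₁ · (z₂/z₁)^α
V₂ = 64.0 × (68.6/10.0)^0.338 = 64.0 × (6.8600)^0.338
    = 64.0 × 1.9172 = 122.7037 km/h

122.70 km/h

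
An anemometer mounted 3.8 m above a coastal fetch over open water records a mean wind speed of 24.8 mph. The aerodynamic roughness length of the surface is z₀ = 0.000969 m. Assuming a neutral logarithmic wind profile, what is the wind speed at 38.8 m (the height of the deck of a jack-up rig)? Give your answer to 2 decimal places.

31.76 mph

Log law: V(z) ∝ ln(z/z₀), so V₂/V₁ = ln(z₂/z₀) / ln(z₁/z₀).
ln(38.8/0.000969) = 10.5977, ln(3.8/0.000969) = 8.2742
V₂ = 24.8 × 10.5977/8.2742 = 24.8 × 1.2808 = 31.7639 mph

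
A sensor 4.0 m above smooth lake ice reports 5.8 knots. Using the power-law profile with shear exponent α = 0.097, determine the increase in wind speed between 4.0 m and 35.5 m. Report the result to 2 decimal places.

Power law: V₂ = V₁ · (z₂/z₁)^α = 5.8 × (8.8750)^0.097 = 7.1680 knots
ΔV = 7.1680 − 5.8 = 1.3680 knots

1.37 knots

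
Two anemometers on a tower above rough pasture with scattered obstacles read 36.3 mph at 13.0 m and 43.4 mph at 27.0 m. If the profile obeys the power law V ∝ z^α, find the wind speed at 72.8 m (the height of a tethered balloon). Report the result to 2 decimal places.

55.31 mph

First find α: α = ln(V₂/V₁)/ln(z₂/z₁) = ln(43.4/36.3)/ln(27.0/13.0) = 0.17864/0.73089 = 0.2444
Extrapolate from 27.0 m to 72.8 m: V₃ = 43.4 × (72.8/27.0)^0.2444 = 43.4 × 1.2743 = 55.3066 mph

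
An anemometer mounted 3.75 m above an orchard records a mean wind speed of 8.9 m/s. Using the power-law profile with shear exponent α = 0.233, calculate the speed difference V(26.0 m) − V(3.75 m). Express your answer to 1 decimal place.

5.1 m/s

Power law: V₂ = V₁ · (z₂/z₁)^α = 8.9 × (6.9333)^0.233 = 13.9743 m/s
ΔV = 13.9743 − 8.9 = 5.0743 m/s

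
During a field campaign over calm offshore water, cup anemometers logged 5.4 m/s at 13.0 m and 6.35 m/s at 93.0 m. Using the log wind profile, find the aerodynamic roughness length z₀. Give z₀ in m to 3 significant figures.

Log law: V(z) ∝ ln(z/z₀). With r = V₁/V₂ = 5.4/6.35 = 0.85039,
r · ln(z₂/z₀) = ln(z₁/z₀) ⇒ ln z₀ = (ln z₁ − r·ln z₂)/(1 − r)
ln z₀ = (2.56495 − 0.85039×4.53260) / 0.14961 = -8.6196
z₀ = exp(-8.6196) = 0.0001805 m

z₀ ≈ 0.000181 m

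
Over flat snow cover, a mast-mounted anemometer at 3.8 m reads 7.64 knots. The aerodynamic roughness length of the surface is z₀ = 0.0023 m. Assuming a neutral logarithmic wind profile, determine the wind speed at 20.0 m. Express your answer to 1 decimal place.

Log law: V(z) ∝ ln(z/z₀), so V₂/V₁ = ln(z₂/z₀) / ln(z₁/z₀).
ln(20.0/0.0023) = 9.0706, ln(3.8/0.0023) = 7.4098
V₂ = 7.64 × 9.0706/7.4098 = 7.64 × 1.2241 = 9.3523 knots

9.4 knots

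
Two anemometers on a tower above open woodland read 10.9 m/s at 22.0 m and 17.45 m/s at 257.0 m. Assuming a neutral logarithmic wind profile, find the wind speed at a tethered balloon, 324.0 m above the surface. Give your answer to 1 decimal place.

18.1 m/s

Log law: V ∝ ln(z/z₀). From the pair, with r = V₁/V₂ = 0.62464,
ln z₀ = (ln z₁ − r·ln z₂)/(1 − r) = (3.0910 − 0.62464×5.5491)/0.37536 = -0.9994 → z₀ = 0.3681 m
V₃ = V₁ · ln(z₃/z₀)/ln(z₁/z₀) = 10.9 × 6.7802/4.0905 = 18.0673 m/s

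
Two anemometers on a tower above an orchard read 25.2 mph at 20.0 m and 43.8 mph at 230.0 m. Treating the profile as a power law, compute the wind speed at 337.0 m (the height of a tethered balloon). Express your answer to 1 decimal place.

47.8 mph

First find α: α = ln(V₂/V₁)/ln(z₂/z₁) = ln(43.8/25.2)/ln(230.0/20.0) = 0.55279/2.44235 = 0.2263
Extrapolate from 230.0 m to 337.0 m: V₃ = 43.8 × (337.0/230.0)^0.2263 = 43.8 × 1.0903 = 47.7555 mph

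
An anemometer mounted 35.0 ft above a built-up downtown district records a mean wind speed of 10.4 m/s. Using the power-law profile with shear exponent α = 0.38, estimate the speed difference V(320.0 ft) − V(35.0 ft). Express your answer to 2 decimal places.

Power law: V₂ = V₁ · (z₂/z₁)^α = 10.4 × (9.1429)^0.38 = 24.1126 m/s
ΔV = 24.1126 − 10.4 = 13.7126 m/s

13.71 m/s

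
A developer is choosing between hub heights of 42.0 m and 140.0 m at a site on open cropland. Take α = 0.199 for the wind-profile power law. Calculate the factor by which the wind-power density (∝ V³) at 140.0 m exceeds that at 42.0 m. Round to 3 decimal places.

Speed ratio: V_B/V_A = (z_B/z_A)^α = (140.0/42.0)^0.199 = (3.3333)^0.199 = 1.27073
Power-density ratio: P_B/P_A = (V_B/V_A)³ = (1.27073)³ = 2.05191

2.052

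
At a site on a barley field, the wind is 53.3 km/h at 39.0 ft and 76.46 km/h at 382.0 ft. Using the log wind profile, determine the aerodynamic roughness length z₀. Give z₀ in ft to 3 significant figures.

z₀ ≈ 0.204 ft

Log law: V(z) ∝ ln(z/z₀). With r = V₁/V₂ = 53.3/76.46 = 0.69710,
r · ln(z₂/z₀) = ln(z₁/z₀) ⇒ ln z₀ = (ln z₁ − r·ln z₂)/(1 − r)
ln z₀ = (3.66356 − 0.69710×5.94542) / 0.30290 = -1.5879
z₀ = exp(-1.5879) = 0.2044 ft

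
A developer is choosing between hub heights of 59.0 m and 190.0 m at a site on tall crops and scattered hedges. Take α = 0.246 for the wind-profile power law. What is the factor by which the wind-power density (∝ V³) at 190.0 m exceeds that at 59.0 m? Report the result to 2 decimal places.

2.37

Speed ratio: V_B/V_A = (z_B/z_A)^α = (190.0/59.0)^0.246 = (3.2203)^0.246 = 1.33335
Power-density ratio: P_B/P_A = (V_B/V_A)³ = (1.33335)³ = 2.37045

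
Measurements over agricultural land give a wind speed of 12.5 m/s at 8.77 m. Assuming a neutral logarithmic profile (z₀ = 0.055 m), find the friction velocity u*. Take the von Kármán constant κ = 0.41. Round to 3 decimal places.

u* ≈ 1.010 m/s

Log law: V(z) = (u*/κ) · ln(z/z₀) ⇒ u* = κ · V / ln(z/z₀)
u* = 0.41 × 12.5 / ln(8.77/0.055) = 0.41 × 12.5 / 5.0718
   = 5.1250 / 5.0718 = 1.0105 m/s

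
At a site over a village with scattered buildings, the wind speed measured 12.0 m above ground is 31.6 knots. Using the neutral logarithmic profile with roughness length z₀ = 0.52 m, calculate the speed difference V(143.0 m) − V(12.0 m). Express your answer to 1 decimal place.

24.9 knots

Log law: V₂ = V₁ · ln(z₂/z₀)/ln(z₁/z₀) = 31.6 × 5.6168/3.1388 = 56.5465 knots
ΔV = 56.5465 − 31.6 = 24.9465 knots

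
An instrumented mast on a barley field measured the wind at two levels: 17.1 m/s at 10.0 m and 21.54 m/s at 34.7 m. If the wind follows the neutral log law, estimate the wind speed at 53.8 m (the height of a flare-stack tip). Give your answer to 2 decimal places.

23.10 m/s

Log law: V ∝ ln(z/z₀). From the pair, with r = V₁/V₂ = 0.79387,
ln z₀ = (ln z₁ − r·ln z₂)/(1 − r) = (2.3026 − 0.79387×3.5467)/0.20613 = -2.4891 → z₀ = 0.08299 m
V₃ = V₁ · ln(z₃/z₀)/ln(z₁/z₀) = 17.1 × 6.4744/4.7917 = 23.1050 m/s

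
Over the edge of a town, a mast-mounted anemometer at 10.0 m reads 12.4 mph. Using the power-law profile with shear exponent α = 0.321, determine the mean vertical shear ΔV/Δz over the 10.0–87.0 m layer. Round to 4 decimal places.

0.1615 mph/m

Power law: V₂ = V₁ · (z₂/z₁)^α = 12.4 × (8.7000)^0.321 = 24.8318 mph
ΔV/Δz = (24.8318 − 12.4)/(87.0 − 10.0) = 12.4318/77.0000 = 0.16145 mph/m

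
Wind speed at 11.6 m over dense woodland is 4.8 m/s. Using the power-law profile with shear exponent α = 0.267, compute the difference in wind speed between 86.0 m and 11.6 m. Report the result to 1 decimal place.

Power law: V₂ = V₁ · (z₂/z₁)^α = 4.8 × (7.4138)^0.267 = 8.1949 m/s
ΔV = 8.1949 − 4.8 = 3.3949 m/s

3.4 m/s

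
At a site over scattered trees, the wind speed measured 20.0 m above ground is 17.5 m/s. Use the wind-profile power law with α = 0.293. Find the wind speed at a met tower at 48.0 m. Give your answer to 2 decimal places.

Power-law profile: V₂ = V₁ · (z₂/z₁)^α
V₂ = 17.5 × (48.0/20.0)^0.293 = 17.5 × (2.4000)^0.293
    = 17.5 × 1.2924 = 22.6173 m/s

22.62 m/s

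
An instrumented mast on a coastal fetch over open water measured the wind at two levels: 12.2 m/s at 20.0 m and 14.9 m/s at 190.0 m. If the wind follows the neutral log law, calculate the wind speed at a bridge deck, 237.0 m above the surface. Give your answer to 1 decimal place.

Log law: V ∝ ln(z/z₀). From the pair, with r = V₁/V₂ = 0.81879,
ln z₀ = (ln z₁ − r·ln z₂)/(1 − r) = (2.9957 − 0.81879×5.2470)/0.18121 = -7.1768 → z₀ = 0.0007641 m
V₃ = V₁ · ln(z₃/z₀)/ln(z₁/z₀) = 12.2 × 12.6448/10.1725 = 15.1651 m/s

15.2 m/s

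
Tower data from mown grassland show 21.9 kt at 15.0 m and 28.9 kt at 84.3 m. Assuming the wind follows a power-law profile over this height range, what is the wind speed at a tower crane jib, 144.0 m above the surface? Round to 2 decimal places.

First find α: α = ln(V₂/V₁)/ln(z₂/z₁) = ln(28.9/21.9)/ln(84.3/15.0) = 0.27735/1.72633 = 0.1607
Extrapolate from 84.3 m to 144.0 m: V₃ = 28.9 × (144.0/84.3)^0.1607 = 28.9 × 1.0898 = 31.4961 kt

31.50 kt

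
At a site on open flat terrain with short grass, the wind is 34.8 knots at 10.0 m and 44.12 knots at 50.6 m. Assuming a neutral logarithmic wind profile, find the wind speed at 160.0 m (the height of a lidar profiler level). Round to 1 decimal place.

50.7 knots

Log law: V ∝ ln(z/z₀). From the pair, with r = V₁/V₂ = 0.78876,
ln z₀ = (ln z₁ − r·ln z₂)/(1 − r) = (2.3026 − 0.78876×3.9240)/0.21124 = -3.7514 → z₀ = 0.02348 m
V₃ = V₁ · ln(z₃/z₀)/ln(z₁/z₀) = 34.8 × 8.8266/6.0540 = 50.7375 knots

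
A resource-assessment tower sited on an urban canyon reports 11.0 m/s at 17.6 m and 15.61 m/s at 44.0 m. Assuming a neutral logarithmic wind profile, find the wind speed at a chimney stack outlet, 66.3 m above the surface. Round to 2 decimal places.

Log law: V ∝ ln(z/z₀). From the pair, with r = V₁/V₂ = 0.70468,
ln z₀ = (ln z₁ − r·ln z₂)/(1 − r) = (2.8679 − 0.70468×3.7842)/0.29532 = 0.6815 → z₀ = 1.977 m
V₃ = V₁ · ln(z₃/z₀)/ln(z₁/z₀) = 11.0 × 3.5127/2.1864 = 17.6728 m/s

17.67 m/s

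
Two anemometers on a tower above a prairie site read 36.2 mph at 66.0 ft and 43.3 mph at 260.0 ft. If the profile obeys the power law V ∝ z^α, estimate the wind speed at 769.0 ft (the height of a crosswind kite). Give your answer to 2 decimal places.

First find α: α = ln(V₂/V₁)/ln(z₂/z₁) = ln(43.3/36.2)/ln(260.0/66.0) = 0.17909/1.37103 = 0.1306
Extrapolate from 260.0 ft to 769.0 ft: V₃ = 43.3 × (769.0/260.0)^0.1306 = 43.3 × 1.1522 = 49.8893 mph

49.89 mph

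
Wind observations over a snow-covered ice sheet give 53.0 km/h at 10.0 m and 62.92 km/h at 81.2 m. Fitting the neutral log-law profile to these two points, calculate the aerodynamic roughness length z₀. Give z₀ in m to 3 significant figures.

z₀ ≈ 0.000138 m

Log law: V(z) ∝ ln(z/z₀). With r = V₁/V₂ = 53.0/62.92 = 0.84234,
r · ln(z₂/z₀) = ln(z₁/z₀) ⇒ ln z₀ = (ln z₁ − r·ln z₂)/(1 − r)
ln z₀ = (2.30259 − 0.84234×4.39692) / 0.15766 = -8.8869
z₀ = exp(-8.8869) = 0.0001382 m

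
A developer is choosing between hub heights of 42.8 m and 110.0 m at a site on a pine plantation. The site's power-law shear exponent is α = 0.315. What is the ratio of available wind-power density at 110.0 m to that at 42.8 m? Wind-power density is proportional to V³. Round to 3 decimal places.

Speed ratio: V_B/V_A = (z_B/z_A)^α = (110.0/42.8)^0.315 = (2.5701)^0.315 = 1.34628
Power-density ratio: P_B/P_A = (V_B/V_A)³ = (1.34628)³ = 2.44007

2.440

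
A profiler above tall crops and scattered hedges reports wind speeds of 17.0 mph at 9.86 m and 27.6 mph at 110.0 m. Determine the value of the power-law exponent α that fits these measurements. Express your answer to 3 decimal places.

Power law: V₂/V₁ = (z₂/z₁)^α ⇒ α = ln(V₂/V₁) / ln(z₂/z₁)
α = ln(27.6/17.0) / ln(110.0/9.86) = ln(1.6235) / ln(11.1562)
  = 0.48460 / 2.41199 = 0.20091

α ≈ 0.201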